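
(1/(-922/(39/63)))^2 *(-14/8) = -169/214221168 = -0.00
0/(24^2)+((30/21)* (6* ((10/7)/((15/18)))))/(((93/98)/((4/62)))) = 960/961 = 1.00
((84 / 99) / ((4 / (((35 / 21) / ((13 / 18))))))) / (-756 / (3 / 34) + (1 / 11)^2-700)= -770 / 14578551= -0.00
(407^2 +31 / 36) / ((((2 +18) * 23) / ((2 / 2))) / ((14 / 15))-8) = 41743765 / 122184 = 341.65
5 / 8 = 0.62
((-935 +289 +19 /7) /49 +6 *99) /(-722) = -199239 /247646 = -0.80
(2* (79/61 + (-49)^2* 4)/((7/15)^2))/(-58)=-131832675/86681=-1520.89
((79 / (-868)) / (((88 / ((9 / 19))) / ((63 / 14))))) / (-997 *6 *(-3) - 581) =-6399 / 50403510080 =-0.00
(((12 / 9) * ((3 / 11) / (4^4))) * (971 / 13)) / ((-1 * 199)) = -971 / 1821248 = -0.00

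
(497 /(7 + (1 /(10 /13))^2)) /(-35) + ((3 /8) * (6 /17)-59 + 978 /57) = -48664181 /1122748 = -43.34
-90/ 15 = -6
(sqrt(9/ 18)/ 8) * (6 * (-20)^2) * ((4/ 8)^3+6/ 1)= 3675 * sqrt(2)/ 4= 1299.31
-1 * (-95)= 95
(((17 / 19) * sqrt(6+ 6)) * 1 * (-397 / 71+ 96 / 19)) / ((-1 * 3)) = 24718 * sqrt(3) / 76893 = 0.56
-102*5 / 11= -510 / 11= -46.36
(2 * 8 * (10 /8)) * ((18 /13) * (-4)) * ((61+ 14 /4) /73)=-92880 /949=-97.87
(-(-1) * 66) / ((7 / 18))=1188 / 7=169.71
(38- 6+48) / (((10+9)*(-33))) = -80 / 627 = -0.13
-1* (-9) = 9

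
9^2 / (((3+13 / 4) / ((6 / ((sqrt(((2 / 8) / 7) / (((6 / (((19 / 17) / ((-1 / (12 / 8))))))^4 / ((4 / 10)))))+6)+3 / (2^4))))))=3600602337024 / 286505610745 - 3245049216 * sqrt(70) / 1432528053725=12.55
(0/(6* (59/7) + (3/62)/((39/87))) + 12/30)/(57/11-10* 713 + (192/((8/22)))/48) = -11/195630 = -0.00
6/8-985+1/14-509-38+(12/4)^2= -42621/28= -1522.18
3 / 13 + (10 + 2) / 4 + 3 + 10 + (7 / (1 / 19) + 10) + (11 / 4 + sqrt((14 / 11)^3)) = 14 * sqrt(154) / 121 + 8423 / 52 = 163.42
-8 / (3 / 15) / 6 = -20 / 3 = -6.67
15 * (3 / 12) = 15 / 4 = 3.75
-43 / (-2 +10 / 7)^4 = -103243 / 256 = -403.29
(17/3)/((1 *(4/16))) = 68/3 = 22.67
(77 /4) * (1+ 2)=231 /4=57.75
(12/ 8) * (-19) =-57/ 2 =-28.50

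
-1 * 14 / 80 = -7 / 40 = -0.18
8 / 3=2.67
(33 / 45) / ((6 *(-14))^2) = 0.00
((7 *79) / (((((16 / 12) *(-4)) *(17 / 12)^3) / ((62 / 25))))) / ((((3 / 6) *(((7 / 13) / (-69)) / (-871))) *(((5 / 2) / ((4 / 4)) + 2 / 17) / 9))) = -44635138820064 / 643025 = -69414313.32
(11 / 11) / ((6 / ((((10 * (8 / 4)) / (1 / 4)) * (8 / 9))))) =320 / 27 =11.85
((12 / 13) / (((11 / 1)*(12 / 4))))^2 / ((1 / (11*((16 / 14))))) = 128 / 13013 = 0.01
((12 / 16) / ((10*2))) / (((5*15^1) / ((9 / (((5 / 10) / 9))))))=81 / 1000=0.08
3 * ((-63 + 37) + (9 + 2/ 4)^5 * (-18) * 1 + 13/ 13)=-66855873/ 16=-4178492.06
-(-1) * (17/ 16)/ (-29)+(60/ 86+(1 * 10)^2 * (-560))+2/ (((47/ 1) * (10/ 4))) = -262565140777/ 4688720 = -55999.32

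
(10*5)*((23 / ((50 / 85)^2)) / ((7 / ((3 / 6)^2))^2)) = 6647 / 1568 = 4.24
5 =5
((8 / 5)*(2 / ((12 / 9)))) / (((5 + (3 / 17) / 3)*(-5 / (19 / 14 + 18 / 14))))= -1887 / 7525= -0.25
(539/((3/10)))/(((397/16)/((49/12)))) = 295.67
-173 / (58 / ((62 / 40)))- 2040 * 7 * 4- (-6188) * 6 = -23196083 / 1160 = -19996.62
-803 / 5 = -160.60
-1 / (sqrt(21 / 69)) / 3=-sqrt(161) / 21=-0.60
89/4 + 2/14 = 22.39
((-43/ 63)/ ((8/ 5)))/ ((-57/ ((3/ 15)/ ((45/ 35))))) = 43/ 36936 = 0.00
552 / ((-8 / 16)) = -1104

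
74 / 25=2.96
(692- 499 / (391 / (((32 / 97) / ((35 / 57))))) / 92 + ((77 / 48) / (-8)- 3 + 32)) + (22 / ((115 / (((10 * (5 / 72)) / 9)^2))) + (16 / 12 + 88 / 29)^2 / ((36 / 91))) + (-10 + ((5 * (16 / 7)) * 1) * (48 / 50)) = 3320740471294723135 / 4312711142764416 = 769.99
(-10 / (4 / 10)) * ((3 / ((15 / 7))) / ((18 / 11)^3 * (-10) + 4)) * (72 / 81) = 93170 / 119241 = 0.78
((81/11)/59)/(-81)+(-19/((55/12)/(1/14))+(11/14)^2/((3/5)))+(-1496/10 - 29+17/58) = -1965184745/11066748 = -177.58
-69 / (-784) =69 / 784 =0.09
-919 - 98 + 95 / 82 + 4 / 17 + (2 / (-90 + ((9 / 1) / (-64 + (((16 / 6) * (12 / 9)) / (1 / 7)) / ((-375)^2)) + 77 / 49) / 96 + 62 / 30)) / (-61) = -688810153033462461375 / 678225897777801578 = -1015.61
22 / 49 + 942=46180 / 49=942.45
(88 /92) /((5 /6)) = 132 /115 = 1.15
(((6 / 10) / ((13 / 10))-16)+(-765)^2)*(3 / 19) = 22823169 / 247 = 92401.49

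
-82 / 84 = -41 / 42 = -0.98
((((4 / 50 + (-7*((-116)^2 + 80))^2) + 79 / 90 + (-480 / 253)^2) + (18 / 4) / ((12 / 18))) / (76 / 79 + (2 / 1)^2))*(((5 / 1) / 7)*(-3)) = -40858970056029853807 / 10538441760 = -3877135822.03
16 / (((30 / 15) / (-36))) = -288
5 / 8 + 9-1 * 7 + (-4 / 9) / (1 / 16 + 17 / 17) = 2701 / 1224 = 2.21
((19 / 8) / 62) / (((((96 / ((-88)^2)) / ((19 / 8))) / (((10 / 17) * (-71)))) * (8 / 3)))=-15506755 / 134912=-114.94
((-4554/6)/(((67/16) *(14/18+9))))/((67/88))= -24.35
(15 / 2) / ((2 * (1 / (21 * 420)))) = 33075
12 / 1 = 12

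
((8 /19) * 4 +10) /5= 222 /95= 2.34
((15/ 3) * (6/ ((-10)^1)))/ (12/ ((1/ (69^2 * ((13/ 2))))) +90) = -1/ 123816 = -0.00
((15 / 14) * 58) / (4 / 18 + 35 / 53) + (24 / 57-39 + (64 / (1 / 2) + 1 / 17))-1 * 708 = -521736669 / 951881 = -548.11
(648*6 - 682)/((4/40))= 32060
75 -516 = -441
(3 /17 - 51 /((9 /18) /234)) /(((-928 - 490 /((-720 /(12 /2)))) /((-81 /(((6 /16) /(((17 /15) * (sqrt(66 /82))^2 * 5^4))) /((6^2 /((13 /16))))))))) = -832955726592000 /5909371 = -140955057.08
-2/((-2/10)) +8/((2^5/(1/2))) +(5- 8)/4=9.38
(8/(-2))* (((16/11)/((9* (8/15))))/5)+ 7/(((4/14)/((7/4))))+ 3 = 12047/264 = 45.63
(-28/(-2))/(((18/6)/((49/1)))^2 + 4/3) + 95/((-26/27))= -22081623/250406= -88.18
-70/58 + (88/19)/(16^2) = -20961/17632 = -1.19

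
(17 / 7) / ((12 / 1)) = 17 / 84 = 0.20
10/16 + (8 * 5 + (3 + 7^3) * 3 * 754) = 782692.62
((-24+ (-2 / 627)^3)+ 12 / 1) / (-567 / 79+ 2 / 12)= 467348611432 / 273030842403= 1.71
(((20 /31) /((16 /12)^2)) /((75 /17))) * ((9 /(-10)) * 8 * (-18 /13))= 8262 /10075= 0.82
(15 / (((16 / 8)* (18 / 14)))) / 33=35 / 198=0.18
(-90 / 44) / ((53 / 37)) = -1665 / 1166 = -1.43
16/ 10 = 1.60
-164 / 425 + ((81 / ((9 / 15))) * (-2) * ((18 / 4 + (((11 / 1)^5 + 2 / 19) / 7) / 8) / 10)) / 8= -35169505493 / 3617600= -9721.78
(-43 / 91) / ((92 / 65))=-215 / 644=-0.33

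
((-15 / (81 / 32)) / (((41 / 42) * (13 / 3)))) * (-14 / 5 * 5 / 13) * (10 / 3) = 313600 / 62361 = 5.03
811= 811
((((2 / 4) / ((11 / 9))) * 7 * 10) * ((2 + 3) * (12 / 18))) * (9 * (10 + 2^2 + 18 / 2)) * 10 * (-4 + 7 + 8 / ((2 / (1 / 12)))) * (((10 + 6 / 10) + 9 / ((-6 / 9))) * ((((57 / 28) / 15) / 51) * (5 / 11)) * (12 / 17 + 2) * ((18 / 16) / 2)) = -983741625 / 279752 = -3516.48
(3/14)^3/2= 27/5488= 0.00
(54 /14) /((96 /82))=369 /112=3.29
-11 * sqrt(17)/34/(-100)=11 * sqrt(17)/3400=0.01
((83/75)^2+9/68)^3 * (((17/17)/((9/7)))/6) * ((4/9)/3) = 979024134360366731/20398200257812500000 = 0.05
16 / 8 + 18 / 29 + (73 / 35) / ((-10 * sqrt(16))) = 104283 / 40600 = 2.57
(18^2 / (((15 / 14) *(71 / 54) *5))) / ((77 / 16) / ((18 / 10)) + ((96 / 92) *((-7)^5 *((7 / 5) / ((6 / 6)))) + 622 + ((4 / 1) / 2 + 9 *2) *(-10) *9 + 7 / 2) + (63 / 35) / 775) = -41914817280 / 23440669288357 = -0.00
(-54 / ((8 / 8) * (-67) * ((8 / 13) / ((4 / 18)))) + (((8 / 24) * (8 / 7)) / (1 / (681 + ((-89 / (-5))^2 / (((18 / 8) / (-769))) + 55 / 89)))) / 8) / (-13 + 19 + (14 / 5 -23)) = 288731522221 / 800174970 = 360.84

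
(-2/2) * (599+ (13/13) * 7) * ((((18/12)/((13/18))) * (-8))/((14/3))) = 196344/91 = 2157.63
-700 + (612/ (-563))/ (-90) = -1970466/ 2815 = -699.99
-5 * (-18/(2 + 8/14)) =35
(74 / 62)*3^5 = 8991 / 31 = 290.03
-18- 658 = -676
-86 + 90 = 4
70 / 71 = 0.99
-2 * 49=-98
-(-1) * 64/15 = 64/15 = 4.27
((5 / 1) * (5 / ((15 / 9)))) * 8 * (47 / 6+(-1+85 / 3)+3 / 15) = 4244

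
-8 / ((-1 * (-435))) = -8 / 435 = -0.02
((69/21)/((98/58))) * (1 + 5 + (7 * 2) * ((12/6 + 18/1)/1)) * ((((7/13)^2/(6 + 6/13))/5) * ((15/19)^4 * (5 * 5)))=48.47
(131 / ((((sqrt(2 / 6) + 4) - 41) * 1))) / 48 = -0.07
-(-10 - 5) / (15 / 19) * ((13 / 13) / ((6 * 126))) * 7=19 / 108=0.18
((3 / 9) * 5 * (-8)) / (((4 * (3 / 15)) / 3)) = -50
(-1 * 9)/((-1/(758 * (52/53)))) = 354744/53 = 6693.28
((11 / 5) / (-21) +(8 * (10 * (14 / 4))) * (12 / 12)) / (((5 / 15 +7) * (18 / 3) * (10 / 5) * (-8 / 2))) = -29389 / 36960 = -0.80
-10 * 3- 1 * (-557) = 527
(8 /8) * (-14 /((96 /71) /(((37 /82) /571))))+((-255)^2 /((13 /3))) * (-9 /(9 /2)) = -876845197457 /29216928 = -30011.55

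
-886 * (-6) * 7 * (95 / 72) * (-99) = -9721635 / 2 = -4860817.50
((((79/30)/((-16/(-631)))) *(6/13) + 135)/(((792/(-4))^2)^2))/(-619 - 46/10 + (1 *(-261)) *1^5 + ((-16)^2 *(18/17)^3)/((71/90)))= -0.00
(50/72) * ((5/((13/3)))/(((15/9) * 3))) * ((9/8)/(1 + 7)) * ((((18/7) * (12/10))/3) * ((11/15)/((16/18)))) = 891/46592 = 0.02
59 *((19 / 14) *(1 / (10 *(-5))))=-1121 / 700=-1.60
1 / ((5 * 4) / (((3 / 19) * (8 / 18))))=1 / 285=0.00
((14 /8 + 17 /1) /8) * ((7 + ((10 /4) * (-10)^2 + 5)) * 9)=88425 /16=5526.56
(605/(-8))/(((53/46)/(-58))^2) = -538315690/2809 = -191639.62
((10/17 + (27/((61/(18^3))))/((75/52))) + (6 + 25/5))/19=46699817/492575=94.81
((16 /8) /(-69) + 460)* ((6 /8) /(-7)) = -2267 /46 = -49.28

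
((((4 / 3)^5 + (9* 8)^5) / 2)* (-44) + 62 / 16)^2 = 6847985765850680264463376489 / 3779136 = 1812050628993156177619.27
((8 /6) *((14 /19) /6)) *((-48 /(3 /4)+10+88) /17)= 56 /171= 0.33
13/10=1.30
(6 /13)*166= 996 /13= 76.62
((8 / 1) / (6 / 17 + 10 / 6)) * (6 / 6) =408 / 103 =3.96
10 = 10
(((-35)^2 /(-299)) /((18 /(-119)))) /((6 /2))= 145775 /16146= 9.03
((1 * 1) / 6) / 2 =1 / 12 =0.08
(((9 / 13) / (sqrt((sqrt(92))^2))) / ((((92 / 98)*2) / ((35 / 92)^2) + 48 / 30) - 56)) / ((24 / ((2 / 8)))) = -180075*sqrt(23) / 47584955392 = -0.00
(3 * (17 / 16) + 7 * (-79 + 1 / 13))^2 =13052834001 / 43264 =301701.97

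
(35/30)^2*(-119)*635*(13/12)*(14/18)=-336944335/3888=-86662.64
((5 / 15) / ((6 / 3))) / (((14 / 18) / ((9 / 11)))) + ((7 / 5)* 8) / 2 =4447 / 770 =5.78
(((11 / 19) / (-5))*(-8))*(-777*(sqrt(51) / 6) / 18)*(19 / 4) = -2849*sqrt(51) / 90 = -226.07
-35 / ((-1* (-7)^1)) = -5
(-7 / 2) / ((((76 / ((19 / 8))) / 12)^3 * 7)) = -27 / 1024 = -0.03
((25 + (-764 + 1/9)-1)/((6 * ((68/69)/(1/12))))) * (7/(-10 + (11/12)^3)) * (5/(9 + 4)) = 10720990/3524729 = 3.04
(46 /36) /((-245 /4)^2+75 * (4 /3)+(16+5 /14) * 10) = 1288 /4047255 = 0.00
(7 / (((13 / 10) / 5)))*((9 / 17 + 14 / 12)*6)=60550 / 221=273.98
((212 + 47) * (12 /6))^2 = 268324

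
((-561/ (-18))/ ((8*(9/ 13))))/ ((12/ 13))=6.10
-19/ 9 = -2.11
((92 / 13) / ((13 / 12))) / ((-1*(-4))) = 276 / 169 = 1.63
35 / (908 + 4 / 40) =0.04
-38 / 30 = -19 / 15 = -1.27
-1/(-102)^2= -1/10404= -0.00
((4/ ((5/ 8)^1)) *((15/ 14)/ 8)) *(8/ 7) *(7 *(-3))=-144/ 7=-20.57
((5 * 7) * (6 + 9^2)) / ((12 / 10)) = 5075 / 2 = 2537.50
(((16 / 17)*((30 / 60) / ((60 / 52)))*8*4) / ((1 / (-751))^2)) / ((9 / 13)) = 10632217.54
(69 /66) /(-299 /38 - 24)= -0.03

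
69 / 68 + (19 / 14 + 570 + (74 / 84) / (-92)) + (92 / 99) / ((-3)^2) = 11168422333 / 19509336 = 572.47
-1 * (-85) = 85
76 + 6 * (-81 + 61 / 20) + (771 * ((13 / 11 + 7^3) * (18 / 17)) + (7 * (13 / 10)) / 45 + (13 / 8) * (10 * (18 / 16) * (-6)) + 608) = 189223496471 / 673200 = 281080.65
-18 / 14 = -9 / 7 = -1.29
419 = 419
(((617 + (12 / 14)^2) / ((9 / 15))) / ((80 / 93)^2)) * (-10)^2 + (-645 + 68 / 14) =434320147 / 3136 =138494.94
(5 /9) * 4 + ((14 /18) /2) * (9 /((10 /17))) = 1471 /180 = 8.17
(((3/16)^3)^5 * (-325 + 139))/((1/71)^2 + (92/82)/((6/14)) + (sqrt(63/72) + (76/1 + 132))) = -108054049124081896912017/9830964163500922004403559879147520 + 513033101377870320999 * sqrt(14)/39323856654003688017614239516590080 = -0.00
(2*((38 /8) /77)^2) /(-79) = -0.00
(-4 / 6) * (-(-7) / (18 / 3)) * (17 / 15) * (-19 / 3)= 2261 / 405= 5.58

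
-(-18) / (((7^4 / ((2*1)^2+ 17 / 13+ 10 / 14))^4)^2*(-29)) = -146391874890514155307008 / 150614372560584975412323119565123961770806909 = -0.00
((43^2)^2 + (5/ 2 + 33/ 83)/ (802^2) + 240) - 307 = 365024601700657/ 106771864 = 3418734.00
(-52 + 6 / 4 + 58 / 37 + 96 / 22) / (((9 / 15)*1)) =-60465 / 814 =-74.28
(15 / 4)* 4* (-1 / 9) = -5 / 3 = -1.67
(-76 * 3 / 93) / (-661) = 76 / 20491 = 0.00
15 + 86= 101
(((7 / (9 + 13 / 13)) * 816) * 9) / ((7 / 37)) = 135864 / 5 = 27172.80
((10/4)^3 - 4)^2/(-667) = -8649/42688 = -0.20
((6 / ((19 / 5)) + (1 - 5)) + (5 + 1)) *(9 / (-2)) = -306 / 19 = -16.11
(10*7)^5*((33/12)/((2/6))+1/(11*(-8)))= 152313437500/11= 13846676136.36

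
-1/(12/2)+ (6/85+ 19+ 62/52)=66619/3315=20.10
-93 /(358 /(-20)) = 930 /179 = 5.20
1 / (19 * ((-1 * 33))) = -1 / 627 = -0.00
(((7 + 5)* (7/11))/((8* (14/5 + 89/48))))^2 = 6350400/150970369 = 0.04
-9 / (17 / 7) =-63 / 17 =-3.71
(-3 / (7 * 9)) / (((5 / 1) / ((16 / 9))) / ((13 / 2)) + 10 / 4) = -104 / 6405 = -0.02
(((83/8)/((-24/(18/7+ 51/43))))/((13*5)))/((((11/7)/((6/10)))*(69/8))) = -2407/2175800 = -0.00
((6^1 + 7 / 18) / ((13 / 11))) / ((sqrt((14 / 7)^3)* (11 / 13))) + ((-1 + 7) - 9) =-0.74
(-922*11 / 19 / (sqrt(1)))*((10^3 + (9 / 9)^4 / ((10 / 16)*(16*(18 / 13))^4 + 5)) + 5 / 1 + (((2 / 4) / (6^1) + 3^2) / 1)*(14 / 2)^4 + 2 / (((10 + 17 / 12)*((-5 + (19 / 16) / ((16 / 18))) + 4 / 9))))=-3033322851484937659365091 / 249084465900636930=-12177888.49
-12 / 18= -2 / 3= -0.67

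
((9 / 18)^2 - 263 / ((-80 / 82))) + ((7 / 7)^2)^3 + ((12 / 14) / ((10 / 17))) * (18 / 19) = 1448133 / 5320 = 272.21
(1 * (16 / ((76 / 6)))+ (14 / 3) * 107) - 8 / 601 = 17148478 / 34257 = 500.58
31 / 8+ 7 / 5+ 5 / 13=2943 / 520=5.66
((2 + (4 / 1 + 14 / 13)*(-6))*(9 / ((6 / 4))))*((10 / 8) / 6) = -925 / 26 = -35.58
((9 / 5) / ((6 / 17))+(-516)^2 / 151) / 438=890087 / 220460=4.04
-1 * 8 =-8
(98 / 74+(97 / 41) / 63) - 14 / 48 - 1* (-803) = 614766353 / 764568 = 804.07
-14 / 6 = -2.33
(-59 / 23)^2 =3481 / 529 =6.58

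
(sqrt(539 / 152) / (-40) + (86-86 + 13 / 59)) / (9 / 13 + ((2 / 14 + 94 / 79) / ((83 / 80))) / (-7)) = 54298517 / 125384263-29237663 * sqrt(418) / 6460477280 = 0.34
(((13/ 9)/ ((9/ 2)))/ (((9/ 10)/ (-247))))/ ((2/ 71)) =-2279810/ 729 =-3127.31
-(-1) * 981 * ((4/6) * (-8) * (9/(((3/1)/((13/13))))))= -15696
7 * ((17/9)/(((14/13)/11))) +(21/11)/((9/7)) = 27035/198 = 136.54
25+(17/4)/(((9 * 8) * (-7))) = 50383/2016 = 24.99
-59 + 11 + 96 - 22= 26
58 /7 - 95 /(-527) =31231 /3689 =8.47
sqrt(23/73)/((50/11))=11 * sqrt(1679)/3650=0.12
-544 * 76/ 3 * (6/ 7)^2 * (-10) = 4961280/ 49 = 101250.61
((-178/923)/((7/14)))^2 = 126736/851929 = 0.15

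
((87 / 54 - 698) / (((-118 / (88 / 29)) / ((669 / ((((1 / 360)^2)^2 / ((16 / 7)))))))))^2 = 30347381644700960795802992640000000000 / 143448529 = 211555892948201377483647800000.00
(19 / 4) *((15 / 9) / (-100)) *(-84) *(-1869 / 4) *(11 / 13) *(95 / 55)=-4722963 / 1040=-4541.31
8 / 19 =0.42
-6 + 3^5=237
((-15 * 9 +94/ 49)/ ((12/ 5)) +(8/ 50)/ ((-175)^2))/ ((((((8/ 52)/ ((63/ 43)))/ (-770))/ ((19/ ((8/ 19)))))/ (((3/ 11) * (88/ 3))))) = 78898488581913/ 537500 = 146787885.73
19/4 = 4.75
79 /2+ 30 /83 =6617 /166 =39.86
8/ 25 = 0.32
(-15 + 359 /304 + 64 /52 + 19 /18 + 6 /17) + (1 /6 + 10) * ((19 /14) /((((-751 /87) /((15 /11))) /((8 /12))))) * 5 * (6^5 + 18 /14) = -13832855049705649 /244758097584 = -56516.43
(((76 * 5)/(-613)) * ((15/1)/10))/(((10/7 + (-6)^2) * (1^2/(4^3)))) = -127680/80303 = -1.59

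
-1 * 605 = -605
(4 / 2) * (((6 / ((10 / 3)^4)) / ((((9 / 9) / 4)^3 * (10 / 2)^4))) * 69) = 268272 / 390625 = 0.69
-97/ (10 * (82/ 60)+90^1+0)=-291/ 311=-0.94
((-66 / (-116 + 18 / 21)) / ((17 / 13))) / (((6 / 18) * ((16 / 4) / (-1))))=-693 / 2108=-0.33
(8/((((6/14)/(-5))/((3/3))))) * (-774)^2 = -55913760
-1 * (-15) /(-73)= -15 /73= -0.21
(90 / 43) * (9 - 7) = 180 / 43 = 4.19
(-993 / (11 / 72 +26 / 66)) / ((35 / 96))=-75499776 / 15155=-4981.84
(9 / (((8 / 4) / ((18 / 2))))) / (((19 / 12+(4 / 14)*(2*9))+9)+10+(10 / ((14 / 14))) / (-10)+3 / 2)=3402 / 2203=1.54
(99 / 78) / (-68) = -33 / 1768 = -0.02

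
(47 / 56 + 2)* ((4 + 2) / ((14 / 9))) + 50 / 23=118339 / 9016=13.13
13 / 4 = 3.25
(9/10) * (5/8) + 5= 89/16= 5.56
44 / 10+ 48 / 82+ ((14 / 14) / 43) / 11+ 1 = 580576 / 96965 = 5.99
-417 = -417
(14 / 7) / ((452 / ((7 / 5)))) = 7 / 1130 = 0.01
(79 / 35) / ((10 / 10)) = 79 / 35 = 2.26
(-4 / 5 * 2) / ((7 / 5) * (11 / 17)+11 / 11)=-68 / 81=-0.84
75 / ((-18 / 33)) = -275 / 2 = -137.50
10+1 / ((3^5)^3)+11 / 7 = 1162261474 / 100442349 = 11.57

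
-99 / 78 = -33 / 26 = -1.27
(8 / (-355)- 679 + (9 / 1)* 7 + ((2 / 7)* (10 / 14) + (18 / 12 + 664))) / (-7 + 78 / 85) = -29383157 / 3597286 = -8.17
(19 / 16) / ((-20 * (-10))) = 19 / 3200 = 0.01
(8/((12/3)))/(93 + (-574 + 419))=-0.03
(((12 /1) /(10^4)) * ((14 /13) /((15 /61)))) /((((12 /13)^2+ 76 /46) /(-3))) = -383019 /60837500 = -0.01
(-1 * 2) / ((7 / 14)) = -4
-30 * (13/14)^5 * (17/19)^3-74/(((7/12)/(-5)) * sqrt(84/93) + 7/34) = -594950616569865/1141725325552-160395 * sqrt(217)/8666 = -793.75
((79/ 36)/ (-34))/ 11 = -79/ 13464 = -0.01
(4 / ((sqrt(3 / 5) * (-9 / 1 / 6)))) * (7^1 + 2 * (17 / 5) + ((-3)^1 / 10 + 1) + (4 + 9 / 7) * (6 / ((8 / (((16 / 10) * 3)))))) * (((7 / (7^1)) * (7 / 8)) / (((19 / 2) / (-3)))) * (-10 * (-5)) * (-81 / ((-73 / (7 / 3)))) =4128.79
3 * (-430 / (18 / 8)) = -1720 / 3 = -573.33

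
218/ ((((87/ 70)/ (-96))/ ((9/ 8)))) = -549360/ 29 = -18943.45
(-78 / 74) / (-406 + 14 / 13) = 507 / 194768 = 0.00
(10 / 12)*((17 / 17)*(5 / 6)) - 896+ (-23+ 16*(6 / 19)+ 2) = -623297 / 684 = -911.25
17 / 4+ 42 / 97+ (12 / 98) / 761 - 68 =-916076535 / 14468132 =-63.32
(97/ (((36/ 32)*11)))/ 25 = 776/ 2475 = 0.31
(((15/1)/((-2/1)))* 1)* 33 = -495/2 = -247.50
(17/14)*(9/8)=153/112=1.37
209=209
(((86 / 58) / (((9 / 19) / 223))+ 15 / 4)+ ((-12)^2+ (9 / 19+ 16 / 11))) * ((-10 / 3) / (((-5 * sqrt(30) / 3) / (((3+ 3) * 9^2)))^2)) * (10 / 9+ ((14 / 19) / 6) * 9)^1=-51105785814297 / 2878975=-17751382.29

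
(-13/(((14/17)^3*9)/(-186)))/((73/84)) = 1979939/3577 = 553.52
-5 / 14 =-0.36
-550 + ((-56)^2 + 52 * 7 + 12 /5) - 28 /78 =575648 /195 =2952.04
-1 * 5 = -5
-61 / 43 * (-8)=488 / 43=11.35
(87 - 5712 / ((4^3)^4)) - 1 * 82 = 5242523 / 1048576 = 5.00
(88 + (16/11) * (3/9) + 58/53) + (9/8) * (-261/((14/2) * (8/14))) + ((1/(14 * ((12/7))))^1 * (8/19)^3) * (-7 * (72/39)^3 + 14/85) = 1149629758739837/71688513193440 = 16.04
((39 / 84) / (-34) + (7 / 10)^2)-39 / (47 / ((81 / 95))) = -4912899 / 21253400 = -0.23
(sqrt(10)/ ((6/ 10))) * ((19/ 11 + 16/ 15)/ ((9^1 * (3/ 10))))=4610 * sqrt(10)/ 2673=5.45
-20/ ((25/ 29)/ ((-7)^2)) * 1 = -5684/ 5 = -1136.80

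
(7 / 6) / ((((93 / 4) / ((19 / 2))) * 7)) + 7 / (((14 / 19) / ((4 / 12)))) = 1805 / 558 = 3.23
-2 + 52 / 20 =3 / 5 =0.60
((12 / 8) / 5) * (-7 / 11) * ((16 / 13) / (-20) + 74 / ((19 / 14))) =-706272 / 67925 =-10.40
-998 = -998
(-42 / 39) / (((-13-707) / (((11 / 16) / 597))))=77 / 44703360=0.00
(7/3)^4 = 29.64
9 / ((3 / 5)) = 15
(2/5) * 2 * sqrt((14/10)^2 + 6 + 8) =4 * sqrt(399)/25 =3.20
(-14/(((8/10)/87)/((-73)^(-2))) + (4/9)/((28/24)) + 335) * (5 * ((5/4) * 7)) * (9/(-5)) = -1125005235/42632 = -26388.75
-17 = -17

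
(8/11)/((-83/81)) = -648/913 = -0.71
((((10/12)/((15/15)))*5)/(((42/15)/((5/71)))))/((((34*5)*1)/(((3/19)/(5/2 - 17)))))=-0.00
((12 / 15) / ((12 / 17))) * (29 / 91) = 493 / 1365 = 0.36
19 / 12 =1.58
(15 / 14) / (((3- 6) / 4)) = -10 / 7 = -1.43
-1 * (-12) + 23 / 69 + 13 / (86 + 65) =12.42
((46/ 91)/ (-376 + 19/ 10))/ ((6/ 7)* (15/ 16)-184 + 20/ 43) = 3680/ 497659227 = 0.00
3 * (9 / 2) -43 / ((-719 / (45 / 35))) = 13.58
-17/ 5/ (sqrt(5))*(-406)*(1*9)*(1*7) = 434826*sqrt(5)/ 25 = 38892.02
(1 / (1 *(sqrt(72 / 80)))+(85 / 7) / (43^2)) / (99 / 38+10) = 3230 / 6199697+38 *sqrt(10) / 1437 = 0.08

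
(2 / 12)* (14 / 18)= 7 / 54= 0.13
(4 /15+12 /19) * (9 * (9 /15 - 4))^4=46761069312 /59375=787554.85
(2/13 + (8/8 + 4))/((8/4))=67/26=2.58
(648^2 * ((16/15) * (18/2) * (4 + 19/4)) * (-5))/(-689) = 255964.70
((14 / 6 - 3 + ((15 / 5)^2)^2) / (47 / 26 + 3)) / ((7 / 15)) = 6266 / 175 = 35.81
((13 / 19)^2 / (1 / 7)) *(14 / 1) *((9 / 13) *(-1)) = -11466 / 361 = -31.76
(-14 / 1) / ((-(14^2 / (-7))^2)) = 1 / 56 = 0.02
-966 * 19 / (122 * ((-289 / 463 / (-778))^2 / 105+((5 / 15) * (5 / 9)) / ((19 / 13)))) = -21379981111178710860 / 18006629678547451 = -1187.34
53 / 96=0.55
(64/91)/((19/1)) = 64/1729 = 0.04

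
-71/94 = -0.76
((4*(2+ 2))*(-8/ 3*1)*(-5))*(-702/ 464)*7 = -65520/ 29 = -2259.31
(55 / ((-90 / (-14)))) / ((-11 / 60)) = -140 / 3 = -46.67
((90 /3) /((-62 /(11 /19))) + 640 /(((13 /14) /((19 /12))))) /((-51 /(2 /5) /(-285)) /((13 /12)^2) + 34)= 325798265 /10267014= 31.73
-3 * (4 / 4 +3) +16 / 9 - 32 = -42.22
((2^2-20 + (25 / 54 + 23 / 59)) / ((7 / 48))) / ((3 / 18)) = -772144 / 1239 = -623.20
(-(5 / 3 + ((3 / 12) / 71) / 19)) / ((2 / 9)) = -80949 / 10792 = -7.50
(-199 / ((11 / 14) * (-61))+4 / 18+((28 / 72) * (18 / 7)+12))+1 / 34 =3573421 / 205326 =17.40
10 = 10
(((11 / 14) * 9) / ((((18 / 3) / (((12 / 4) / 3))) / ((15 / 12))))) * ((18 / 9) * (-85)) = -250.45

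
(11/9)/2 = 11/18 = 0.61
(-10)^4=10000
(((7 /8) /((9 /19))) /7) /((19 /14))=7 /36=0.19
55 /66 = 5 /6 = 0.83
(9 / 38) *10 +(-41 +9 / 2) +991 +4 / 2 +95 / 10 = 18399 / 19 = 968.37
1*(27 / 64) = 27 / 64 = 0.42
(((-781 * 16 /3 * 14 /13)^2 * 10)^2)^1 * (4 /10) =37467628044683145379840 /2313441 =16195627225714053.39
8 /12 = 2 /3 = 0.67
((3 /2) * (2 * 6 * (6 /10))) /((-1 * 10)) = -27 /25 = -1.08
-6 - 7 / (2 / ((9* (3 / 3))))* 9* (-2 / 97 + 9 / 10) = -495291 / 1940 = -255.30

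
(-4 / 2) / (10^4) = -1 / 5000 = -0.00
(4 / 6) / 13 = 0.05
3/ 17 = 0.18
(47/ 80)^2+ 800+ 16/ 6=15417827/ 19200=803.01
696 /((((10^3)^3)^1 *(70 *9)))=29 /26250000000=0.00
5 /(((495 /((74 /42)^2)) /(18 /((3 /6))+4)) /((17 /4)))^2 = 5.68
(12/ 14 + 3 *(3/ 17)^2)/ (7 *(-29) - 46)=-641/ 167909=-0.00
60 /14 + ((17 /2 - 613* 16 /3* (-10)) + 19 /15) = 2289517 /70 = 32707.39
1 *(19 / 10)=19 / 10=1.90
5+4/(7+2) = 49/9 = 5.44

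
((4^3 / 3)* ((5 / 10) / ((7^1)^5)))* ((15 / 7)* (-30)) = -4800 / 117649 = -0.04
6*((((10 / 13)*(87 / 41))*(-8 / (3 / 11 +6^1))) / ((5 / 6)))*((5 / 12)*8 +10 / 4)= -87.43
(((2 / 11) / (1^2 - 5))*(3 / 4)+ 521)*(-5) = -229225 / 88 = -2604.83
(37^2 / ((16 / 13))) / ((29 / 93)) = 1655121 / 464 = 3567.07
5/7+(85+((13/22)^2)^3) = 68061730063/793659328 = 85.76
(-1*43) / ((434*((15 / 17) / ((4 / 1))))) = -1462 / 3255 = -0.45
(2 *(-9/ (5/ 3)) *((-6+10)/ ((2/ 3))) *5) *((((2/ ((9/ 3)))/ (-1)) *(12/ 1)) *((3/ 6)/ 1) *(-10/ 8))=-1620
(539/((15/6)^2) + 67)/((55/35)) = 97.52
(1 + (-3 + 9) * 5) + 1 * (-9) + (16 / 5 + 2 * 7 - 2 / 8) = 779 / 20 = 38.95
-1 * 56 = -56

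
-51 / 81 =-17 / 27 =-0.63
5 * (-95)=-475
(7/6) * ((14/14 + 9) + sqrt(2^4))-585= -1706/3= -568.67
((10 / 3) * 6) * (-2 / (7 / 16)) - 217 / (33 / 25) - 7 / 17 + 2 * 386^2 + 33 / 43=50276088727 / 168861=297736.53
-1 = -1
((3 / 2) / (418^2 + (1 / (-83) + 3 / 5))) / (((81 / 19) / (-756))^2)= 1048705 / 3884502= 0.27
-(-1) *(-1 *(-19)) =19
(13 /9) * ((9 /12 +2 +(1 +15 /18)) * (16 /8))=715 /54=13.24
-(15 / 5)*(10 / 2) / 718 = -15 / 718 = -0.02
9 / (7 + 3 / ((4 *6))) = 24 / 19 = 1.26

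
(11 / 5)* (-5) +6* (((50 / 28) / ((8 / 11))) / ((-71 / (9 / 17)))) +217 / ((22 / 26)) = 182416725 / 743512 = 245.34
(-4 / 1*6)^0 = 1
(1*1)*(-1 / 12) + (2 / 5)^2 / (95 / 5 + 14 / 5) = -497 / 6540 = -0.08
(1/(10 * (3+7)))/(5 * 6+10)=1/4000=0.00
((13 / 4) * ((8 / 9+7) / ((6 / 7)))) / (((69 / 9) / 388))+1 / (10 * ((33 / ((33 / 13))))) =20368406 / 13455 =1513.82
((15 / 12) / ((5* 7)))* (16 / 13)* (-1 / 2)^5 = -1 / 728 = -0.00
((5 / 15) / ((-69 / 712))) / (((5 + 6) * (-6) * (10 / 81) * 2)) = 0.21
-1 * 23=-23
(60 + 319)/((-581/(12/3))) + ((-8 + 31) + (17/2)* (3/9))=80959/3486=23.22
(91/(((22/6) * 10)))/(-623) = -39/9790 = -0.00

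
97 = 97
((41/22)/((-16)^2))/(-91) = -41/512512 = -0.00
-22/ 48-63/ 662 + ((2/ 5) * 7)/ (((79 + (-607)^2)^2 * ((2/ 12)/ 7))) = -0.55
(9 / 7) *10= 90 / 7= 12.86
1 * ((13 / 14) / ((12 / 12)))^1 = 13 / 14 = 0.93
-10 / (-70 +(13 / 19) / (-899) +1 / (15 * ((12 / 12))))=1281075 / 8959082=0.14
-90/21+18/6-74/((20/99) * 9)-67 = -7629/70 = -108.99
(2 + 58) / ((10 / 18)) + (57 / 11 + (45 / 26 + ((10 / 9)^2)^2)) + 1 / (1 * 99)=218506219 / 1876446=116.45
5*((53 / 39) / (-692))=-265 / 26988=-0.01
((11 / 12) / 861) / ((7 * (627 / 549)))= 61 / 458052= 0.00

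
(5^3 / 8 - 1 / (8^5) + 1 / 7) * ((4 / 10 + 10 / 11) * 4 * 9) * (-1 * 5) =-292957641 / 78848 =-3715.47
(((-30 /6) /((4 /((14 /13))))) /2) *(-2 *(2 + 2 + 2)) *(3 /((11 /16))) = 5040 /143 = 35.24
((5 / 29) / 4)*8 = 10 / 29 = 0.34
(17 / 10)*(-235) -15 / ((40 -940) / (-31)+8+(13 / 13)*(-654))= -3820186 / 9563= -399.48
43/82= 0.52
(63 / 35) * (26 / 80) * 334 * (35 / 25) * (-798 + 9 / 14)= -218113857 / 1000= -218113.86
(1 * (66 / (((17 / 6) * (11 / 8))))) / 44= 72 / 187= 0.39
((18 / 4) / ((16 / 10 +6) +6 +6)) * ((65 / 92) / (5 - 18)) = -225 / 18032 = -0.01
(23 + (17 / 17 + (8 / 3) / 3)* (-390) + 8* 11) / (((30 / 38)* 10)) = -35663 / 450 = -79.25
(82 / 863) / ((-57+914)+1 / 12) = 984 / 8875955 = 0.00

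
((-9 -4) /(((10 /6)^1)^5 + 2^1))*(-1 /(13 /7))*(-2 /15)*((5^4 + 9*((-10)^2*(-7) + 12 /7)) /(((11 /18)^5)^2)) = 48932.49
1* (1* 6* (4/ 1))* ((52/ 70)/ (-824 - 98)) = -312/ 16135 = -0.02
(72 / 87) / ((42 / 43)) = 172 / 203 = 0.85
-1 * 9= -9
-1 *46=-46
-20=-20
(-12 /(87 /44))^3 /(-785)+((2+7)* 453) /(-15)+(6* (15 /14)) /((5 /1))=-36215500732 /134017555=-270.23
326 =326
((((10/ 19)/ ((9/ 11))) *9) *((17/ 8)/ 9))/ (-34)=-55/ 1368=-0.04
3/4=0.75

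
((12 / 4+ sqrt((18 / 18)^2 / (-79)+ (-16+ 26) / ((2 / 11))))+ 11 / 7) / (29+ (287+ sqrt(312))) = -3*sqrt(185887) / 982997 - 8*sqrt(78) / 87101+ 1264 / 87101+ sqrt(85794) / 12443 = 0.04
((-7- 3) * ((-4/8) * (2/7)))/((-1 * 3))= -10/21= -0.48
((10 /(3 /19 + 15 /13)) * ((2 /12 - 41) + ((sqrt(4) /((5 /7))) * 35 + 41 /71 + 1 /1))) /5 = 6181175 /69012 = 89.57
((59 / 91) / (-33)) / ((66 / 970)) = -28615 / 99099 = -0.29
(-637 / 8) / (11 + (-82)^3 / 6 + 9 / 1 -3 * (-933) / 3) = 273 / 311800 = 0.00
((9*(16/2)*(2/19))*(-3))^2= 516.96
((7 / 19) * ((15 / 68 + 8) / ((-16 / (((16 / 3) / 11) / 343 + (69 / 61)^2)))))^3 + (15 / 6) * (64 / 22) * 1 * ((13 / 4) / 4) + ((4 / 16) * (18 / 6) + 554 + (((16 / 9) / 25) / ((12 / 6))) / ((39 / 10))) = 70123697000286933665976110675438329247 / 125074828301664805536126977314652160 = 560.65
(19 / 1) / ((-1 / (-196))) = 3724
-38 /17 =-2.24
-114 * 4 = -456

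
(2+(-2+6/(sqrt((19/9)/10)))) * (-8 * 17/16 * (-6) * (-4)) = -3672 * sqrt(190)/19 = -2663.95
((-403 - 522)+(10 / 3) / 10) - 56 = -2942 / 3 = -980.67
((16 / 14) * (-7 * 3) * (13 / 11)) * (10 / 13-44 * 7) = 95856 / 11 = 8714.18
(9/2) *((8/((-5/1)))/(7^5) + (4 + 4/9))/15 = 1680664/1260525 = 1.33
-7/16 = -0.44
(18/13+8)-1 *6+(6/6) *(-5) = -21/13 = -1.62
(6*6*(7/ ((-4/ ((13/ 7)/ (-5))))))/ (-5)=-117/ 25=-4.68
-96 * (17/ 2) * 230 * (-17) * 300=957168000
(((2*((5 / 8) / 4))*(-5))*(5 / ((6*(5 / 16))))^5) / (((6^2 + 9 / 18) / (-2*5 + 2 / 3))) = 2867200 / 53217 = 53.88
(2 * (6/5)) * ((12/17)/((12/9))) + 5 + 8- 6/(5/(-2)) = 1417/85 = 16.67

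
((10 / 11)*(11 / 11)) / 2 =5 / 11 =0.45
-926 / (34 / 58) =-26854 / 17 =-1579.65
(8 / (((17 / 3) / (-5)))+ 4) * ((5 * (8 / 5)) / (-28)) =104 / 119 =0.87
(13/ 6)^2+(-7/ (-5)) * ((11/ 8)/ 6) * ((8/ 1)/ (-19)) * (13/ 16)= 125437/ 27360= 4.58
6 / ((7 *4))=3 / 14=0.21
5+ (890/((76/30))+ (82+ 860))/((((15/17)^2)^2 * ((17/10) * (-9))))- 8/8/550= -1707204187/12696750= -134.46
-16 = -16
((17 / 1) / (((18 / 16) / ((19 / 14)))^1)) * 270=38760 / 7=5537.14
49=49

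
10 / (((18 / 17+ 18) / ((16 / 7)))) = 680 / 567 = 1.20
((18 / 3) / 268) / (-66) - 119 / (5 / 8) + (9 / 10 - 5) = -573387 / 2948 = -194.50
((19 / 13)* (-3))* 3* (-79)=13509 / 13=1039.15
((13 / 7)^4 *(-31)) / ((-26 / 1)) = 68107 / 4802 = 14.18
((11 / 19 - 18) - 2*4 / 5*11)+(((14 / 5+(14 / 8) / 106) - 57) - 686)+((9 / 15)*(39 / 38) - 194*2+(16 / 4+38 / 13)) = -121030555 / 104728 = -1155.67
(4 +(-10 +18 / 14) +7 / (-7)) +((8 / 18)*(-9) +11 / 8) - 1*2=-579 / 56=-10.34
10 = 10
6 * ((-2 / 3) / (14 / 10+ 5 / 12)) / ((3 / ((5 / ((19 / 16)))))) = -6400 / 2071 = -3.09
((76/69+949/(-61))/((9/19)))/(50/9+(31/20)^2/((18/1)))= -924844000/172404849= -5.36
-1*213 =-213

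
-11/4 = -2.75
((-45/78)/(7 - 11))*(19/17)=285/1768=0.16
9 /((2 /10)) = 45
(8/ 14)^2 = 0.33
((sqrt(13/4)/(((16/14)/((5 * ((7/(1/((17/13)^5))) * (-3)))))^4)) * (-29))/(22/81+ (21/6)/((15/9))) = -819467782026014658860012779585086740625 * sqrt(13)/8796409473276028258650165248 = -335890810410.98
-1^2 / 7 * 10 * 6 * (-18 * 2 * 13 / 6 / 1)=4680 / 7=668.57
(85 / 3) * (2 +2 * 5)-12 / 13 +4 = 343.08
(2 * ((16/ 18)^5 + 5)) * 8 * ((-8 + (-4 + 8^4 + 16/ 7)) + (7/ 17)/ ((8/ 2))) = 364585699756/ 1003833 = 363193.58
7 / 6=1.17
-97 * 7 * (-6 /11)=4074 /11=370.36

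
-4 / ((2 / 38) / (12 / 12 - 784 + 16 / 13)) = 772388 / 13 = 59414.46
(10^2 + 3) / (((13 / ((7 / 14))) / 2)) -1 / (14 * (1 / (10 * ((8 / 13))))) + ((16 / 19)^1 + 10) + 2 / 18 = 286894 / 15561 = 18.44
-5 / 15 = -1 / 3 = -0.33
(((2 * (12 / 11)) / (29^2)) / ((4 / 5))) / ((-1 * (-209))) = 30 / 1933459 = 0.00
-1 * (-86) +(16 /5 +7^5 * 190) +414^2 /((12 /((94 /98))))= 785744209 /245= 3207119.22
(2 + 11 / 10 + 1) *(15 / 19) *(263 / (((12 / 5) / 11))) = 593065 / 152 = 3901.74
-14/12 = -7/6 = -1.17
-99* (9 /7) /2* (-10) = 4455 /7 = 636.43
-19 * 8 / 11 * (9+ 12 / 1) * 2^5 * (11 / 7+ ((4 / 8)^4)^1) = -166896 / 11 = -15172.36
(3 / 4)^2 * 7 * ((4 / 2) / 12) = 21 / 32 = 0.66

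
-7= -7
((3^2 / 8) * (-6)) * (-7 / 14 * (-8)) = -27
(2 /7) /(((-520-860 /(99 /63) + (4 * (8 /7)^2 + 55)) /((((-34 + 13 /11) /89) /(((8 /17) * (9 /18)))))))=42959 /96618222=0.00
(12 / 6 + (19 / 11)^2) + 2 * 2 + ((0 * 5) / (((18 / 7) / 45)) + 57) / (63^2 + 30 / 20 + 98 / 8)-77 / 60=892245973 / 115659060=7.71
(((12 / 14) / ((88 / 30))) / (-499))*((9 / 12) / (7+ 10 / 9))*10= -6075 / 11219516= -0.00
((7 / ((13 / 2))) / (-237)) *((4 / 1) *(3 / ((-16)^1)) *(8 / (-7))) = -4 / 1027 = -0.00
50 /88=25 /44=0.57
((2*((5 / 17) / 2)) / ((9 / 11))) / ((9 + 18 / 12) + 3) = 0.03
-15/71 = -0.21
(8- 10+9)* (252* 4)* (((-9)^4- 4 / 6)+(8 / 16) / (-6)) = 46289124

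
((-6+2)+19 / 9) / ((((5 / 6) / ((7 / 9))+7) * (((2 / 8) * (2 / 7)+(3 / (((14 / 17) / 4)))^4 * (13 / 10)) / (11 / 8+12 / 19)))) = -435721475 / 54381241509858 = -0.00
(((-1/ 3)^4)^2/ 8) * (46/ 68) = 23/ 1784592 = 0.00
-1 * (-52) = 52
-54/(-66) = 9/11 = 0.82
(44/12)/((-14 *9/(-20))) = 110/189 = 0.58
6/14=3/7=0.43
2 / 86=1 / 43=0.02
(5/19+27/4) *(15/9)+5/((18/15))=1205/76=15.86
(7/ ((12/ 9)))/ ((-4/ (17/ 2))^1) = -357/ 32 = -11.16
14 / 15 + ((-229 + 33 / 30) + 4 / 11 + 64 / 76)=-1415521 / 6270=-225.76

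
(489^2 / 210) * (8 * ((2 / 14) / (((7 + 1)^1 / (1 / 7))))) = 79707 / 3430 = 23.24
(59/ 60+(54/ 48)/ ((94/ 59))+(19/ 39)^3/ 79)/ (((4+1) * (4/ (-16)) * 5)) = -29794100659/ 110125723500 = -0.27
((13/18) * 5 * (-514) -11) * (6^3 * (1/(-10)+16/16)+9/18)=-16375498/45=-363899.96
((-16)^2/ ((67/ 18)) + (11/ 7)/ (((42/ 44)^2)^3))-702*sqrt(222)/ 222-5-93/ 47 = 120757976520856/ 1890542605203-117*sqrt(222)/ 37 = 16.76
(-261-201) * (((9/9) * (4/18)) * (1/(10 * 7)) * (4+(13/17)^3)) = -160226/24565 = -6.52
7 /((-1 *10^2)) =-7 /100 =-0.07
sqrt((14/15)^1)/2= sqrt(210)/30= 0.48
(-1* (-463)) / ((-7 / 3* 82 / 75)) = -104175 / 574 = -181.49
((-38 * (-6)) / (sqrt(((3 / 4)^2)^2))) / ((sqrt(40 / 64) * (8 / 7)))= 2128 * sqrt(10) / 15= 448.62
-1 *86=-86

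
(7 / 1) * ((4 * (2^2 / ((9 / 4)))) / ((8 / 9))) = 56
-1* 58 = -58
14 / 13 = 1.08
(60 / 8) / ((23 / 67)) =1005 / 46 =21.85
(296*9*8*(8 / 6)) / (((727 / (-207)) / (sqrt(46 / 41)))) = -5882112*sqrt(1886) / 29807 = -8570.10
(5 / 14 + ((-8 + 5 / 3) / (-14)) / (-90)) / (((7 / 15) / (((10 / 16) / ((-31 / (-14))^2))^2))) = 1630475 / 132987024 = 0.01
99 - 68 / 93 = 9139 / 93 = 98.27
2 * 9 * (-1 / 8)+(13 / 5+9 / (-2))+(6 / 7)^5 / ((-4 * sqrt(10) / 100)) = -83 / 20 - 19440 * sqrt(10) / 16807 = -7.81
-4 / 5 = -0.80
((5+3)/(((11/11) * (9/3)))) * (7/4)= 14/3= 4.67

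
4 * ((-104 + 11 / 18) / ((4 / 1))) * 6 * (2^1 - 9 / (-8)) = -46525 / 24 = -1938.54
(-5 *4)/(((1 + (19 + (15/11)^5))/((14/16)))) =-1127357/1592158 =-0.71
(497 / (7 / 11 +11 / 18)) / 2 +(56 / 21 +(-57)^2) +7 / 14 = 5114929 / 1482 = 3451.37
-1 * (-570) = 570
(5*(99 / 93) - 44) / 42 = -1199 / 1302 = -0.92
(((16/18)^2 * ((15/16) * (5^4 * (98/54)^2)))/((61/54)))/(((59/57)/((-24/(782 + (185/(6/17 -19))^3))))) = 290638767609400000/1806442219714221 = 160.89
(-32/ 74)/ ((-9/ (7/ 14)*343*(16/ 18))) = 0.00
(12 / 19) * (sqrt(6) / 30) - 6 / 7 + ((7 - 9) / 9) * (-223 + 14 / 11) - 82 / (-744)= 2 * sqrt(6) / 95 + 1389973 / 28644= 48.58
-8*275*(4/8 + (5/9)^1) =-2322.22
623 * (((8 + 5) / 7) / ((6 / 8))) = 4628 / 3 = 1542.67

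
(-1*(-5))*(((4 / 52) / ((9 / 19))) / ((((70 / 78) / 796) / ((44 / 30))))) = 332728 / 315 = 1056.28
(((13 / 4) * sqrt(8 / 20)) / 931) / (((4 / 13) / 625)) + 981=21125 * sqrt(10) / 14896 + 981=985.48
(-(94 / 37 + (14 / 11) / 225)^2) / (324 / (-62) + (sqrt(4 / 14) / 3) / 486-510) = 36170993693952 * sqrt(14) / 15115662233672275446875 + 1571912043114276864 / 124922828377456821875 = 0.01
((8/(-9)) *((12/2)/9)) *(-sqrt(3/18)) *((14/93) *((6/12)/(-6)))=-28 *sqrt(6)/22599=-0.00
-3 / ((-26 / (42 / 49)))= 9 / 91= 0.10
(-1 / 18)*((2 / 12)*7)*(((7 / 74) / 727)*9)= -0.00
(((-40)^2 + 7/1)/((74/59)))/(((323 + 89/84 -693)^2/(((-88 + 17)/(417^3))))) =-2638835416/286311346625778429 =-0.00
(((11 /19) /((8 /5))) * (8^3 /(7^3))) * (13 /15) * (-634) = -5802368 /19551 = -296.78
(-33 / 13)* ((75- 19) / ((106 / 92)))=-85008 / 689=-123.38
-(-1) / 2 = 1 / 2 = 0.50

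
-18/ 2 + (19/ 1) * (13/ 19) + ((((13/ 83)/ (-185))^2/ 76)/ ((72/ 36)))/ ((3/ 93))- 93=-3189578060961/ 35837955800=-89.00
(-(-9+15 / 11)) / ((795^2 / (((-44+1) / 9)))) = -1204 / 20856825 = -0.00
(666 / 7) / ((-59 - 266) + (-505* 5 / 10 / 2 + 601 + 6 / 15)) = 4440 / 7007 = 0.63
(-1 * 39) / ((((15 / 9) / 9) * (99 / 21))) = -44.67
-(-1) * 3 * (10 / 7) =30 / 7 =4.29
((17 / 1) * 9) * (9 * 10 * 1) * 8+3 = 110163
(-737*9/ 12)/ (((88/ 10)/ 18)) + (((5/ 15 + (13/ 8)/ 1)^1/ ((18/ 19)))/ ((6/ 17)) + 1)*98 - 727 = -1536605/ 1296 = -1185.65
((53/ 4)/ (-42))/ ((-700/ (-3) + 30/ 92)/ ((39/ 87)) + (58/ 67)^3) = -4766191261/ 7884660449204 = -0.00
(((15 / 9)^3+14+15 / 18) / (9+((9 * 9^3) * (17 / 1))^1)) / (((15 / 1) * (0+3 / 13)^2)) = 177619 / 813170340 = 0.00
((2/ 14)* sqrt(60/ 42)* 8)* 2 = 16* sqrt(70)/ 49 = 2.73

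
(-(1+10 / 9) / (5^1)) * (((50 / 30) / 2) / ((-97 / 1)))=19 / 5238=0.00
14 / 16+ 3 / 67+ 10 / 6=4159 / 1608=2.59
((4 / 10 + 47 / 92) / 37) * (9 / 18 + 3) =2933 / 34040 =0.09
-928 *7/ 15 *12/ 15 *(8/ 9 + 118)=-5560576/ 135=-41189.45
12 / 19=0.63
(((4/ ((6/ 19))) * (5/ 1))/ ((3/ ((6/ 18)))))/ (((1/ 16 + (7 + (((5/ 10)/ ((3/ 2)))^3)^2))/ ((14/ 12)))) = 1.16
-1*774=-774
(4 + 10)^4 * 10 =384160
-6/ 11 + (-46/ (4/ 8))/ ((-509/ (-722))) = -733718/ 5599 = -131.04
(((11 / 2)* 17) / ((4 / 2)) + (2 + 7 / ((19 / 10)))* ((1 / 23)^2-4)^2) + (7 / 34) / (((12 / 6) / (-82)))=46702094695 / 361554572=129.17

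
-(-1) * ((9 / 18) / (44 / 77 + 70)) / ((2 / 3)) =21 / 1976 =0.01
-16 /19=-0.84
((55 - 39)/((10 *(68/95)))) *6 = 228/17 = 13.41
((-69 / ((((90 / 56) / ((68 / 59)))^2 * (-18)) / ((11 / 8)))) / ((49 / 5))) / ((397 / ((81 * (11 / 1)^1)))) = 12868592 / 20729355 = 0.62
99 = 99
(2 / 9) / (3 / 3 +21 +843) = 2 / 7785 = 0.00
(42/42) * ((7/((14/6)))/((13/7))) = 21/13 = 1.62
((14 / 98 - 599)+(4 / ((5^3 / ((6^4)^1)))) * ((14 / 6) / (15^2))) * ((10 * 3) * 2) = -157087104 / 4375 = -35905.62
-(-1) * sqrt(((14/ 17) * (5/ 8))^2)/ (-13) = -35/ 884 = -0.04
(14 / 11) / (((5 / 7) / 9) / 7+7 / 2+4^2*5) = 12348 / 810227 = 0.02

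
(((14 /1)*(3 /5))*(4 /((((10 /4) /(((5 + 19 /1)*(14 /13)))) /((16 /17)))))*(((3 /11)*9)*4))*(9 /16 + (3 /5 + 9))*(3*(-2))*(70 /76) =-208167128064 /1154725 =-180274.20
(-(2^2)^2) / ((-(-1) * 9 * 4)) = -4 / 9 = -0.44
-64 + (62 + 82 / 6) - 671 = -1978 / 3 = -659.33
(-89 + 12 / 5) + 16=-70.60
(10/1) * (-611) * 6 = -36660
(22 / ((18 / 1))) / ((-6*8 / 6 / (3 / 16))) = -11 / 384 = -0.03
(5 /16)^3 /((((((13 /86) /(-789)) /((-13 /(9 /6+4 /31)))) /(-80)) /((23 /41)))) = -15118719375 /265024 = -57046.60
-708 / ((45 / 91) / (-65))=93062.67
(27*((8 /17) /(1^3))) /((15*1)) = 72 /85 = 0.85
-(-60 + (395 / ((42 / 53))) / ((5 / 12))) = -7954 / 7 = -1136.29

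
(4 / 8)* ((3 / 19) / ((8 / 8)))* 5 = 15 / 38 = 0.39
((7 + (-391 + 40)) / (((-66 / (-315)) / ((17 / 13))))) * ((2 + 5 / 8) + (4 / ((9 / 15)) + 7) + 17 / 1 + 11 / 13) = -272505835 / 3718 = -73293.66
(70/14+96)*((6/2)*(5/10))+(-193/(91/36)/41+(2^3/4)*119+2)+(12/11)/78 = 31983395/82082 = 389.65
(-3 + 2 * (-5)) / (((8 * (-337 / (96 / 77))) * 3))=52 / 25949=0.00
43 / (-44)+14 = 573 / 44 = 13.02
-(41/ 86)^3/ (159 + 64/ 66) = -2274393/ 3357739624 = -0.00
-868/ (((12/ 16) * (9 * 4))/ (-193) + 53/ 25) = -2094050/ 4777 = -438.36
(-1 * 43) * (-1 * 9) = 387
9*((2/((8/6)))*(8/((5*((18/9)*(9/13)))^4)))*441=1399489/67500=20.73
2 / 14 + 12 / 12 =8 / 7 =1.14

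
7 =7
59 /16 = 3.69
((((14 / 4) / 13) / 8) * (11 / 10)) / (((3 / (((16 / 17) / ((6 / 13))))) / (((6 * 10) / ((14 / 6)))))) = 11 / 17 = 0.65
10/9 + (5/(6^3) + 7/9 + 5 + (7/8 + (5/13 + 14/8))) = 6965/702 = 9.92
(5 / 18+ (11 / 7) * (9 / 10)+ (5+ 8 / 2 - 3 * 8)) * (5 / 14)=-2096 / 441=-4.75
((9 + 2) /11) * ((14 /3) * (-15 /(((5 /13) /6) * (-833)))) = 156 /119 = 1.31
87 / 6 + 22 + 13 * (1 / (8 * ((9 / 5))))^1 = 2693 / 72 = 37.40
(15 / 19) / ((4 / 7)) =105 / 76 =1.38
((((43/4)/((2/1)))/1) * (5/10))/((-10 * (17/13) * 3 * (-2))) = 559/16320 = 0.03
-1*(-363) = 363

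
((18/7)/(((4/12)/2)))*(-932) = -100656/7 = -14379.43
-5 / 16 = -0.31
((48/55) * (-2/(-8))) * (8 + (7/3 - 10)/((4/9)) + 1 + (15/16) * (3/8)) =-3033/1760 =-1.72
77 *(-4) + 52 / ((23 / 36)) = -5212 / 23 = -226.61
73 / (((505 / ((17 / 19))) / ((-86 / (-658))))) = 0.02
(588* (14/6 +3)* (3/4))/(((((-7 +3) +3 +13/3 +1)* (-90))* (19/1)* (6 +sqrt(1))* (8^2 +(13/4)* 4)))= -8/13585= -0.00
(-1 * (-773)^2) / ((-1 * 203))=2943.49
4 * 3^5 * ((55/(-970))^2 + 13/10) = 59593077/47045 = 1266.72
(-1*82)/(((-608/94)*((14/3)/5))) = 13.58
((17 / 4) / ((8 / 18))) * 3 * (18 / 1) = 4131 / 8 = 516.38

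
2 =2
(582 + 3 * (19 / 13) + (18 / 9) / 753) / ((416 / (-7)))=-40181015 / 4072224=-9.87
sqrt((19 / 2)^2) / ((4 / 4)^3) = 19 / 2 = 9.50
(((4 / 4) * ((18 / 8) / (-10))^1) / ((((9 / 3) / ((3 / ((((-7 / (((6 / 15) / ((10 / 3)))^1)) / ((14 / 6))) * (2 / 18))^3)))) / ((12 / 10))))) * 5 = 19683 / 312500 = 0.06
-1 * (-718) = 718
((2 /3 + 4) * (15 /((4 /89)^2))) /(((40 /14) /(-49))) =-19018321 /32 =-594322.53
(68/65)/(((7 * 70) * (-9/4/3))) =-136/47775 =-0.00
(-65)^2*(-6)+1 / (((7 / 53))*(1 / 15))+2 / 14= -176654 / 7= -25236.29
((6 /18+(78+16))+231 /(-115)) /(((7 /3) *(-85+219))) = 15926 /53935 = 0.30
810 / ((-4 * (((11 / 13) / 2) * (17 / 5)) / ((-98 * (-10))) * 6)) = -22993.32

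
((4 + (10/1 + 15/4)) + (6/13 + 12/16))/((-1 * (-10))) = 493/260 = 1.90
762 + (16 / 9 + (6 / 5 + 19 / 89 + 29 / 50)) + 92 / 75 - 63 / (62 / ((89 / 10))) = 1882076519 / 2483100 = 757.95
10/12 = 0.83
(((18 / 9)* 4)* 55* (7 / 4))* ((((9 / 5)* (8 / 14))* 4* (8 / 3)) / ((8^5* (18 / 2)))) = 11 / 384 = 0.03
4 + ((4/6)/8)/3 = 145/36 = 4.03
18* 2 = 36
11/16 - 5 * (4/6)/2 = -47/48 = -0.98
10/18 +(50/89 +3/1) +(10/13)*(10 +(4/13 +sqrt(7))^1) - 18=-805940/135369 +10*sqrt(7)/13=-3.92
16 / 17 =0.94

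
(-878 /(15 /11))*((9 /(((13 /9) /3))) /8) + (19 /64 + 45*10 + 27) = -1027.12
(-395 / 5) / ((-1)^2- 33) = 79 / 32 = 2.47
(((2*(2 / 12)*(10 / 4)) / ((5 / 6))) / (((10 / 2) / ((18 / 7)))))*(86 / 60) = 129 / 175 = 0.74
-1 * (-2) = 2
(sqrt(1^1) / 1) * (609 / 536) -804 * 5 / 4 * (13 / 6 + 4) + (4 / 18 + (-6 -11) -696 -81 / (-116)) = -966463585 / 139896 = -6908.44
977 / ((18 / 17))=16609 / 18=922.72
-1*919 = -919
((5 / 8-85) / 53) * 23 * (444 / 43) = -1723275 / 4558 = -378.08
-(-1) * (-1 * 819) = -819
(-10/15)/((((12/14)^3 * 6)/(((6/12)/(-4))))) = 343/15552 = 0.02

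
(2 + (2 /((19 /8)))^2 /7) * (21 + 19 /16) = 942525 /20216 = 46.62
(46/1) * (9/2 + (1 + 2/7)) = 1863/7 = 266.14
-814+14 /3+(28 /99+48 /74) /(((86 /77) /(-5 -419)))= -1162.95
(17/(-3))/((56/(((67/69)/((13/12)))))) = -1139/12558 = -0.09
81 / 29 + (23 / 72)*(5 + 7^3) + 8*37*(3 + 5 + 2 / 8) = 2555.96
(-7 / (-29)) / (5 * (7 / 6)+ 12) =0.01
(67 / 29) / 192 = 67 / 5568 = 0.01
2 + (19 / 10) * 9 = 191 / 10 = 19.10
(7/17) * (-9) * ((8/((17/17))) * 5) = -2520/17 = -148.24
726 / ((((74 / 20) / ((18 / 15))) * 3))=2904 / 37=78.49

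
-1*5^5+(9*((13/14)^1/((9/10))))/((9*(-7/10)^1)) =-1378775/441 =-3126.47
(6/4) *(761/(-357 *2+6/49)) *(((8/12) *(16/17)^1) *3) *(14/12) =-522046/148665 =-3.51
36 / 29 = 1.24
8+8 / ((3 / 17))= 160 / 3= 53.33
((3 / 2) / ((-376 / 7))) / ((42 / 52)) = -13 / 376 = -0.03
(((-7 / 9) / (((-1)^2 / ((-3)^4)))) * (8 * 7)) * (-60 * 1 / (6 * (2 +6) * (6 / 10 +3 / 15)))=11025 / 2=5512.50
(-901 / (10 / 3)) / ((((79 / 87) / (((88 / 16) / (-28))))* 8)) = 2586771 / 353920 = 7.31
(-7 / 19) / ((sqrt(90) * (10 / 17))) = -119 * sqrt(10) / 5700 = -0.07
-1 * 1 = -1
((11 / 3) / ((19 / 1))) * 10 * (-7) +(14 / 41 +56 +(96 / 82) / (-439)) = 43941164 / 1025943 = 42.83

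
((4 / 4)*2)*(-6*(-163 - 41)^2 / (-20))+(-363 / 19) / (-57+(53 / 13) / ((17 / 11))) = 28498954683 / 1141330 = 24969.95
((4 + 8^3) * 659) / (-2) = -170022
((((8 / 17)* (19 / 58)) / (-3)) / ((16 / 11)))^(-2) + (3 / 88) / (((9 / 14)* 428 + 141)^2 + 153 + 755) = 2388352661563065 / 2980812756328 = 801.24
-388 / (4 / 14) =-1358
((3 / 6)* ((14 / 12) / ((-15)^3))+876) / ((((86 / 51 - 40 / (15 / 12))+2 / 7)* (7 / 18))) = -603125881 / 8040000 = -75.02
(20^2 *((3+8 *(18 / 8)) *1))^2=70560000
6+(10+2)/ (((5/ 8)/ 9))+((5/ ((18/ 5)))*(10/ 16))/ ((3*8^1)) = 3090289/ 17280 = 178.84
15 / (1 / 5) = 75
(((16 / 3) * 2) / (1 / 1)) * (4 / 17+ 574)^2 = 1016497536 / 289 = 3517292.51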